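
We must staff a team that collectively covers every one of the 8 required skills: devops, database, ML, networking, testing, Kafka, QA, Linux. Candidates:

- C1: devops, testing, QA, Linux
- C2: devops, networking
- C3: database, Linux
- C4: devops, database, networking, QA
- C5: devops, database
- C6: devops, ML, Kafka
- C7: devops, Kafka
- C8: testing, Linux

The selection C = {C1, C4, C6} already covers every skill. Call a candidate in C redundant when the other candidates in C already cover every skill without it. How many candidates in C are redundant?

0

Drop C1: testing, Linux uncovered — not redundant.
Drop C4: database, networking uncovered — not redundant.
Drop C6: ML, Kafka uncovered — not redundant.
None of the candidates in C is redundant.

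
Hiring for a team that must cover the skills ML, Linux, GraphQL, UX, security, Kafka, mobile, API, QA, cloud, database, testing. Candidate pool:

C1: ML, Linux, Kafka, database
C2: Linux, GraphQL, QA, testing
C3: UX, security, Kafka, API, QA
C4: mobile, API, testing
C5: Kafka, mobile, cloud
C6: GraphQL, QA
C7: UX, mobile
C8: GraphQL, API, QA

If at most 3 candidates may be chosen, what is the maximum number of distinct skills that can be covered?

10

Choosing C1, C2, C3 covers {ML, Linux, GraphQL, UX, security, Kafka, API, QA, database, testing} — 10 skills.
No choice of 3 candidates does better; here mobile, cloud are left uncovered.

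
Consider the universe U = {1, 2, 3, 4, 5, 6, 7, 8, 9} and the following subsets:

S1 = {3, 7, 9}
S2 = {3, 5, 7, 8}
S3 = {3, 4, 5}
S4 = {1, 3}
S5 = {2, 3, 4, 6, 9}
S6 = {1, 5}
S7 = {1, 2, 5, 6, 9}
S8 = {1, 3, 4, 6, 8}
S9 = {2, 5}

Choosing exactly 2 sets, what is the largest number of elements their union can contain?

Choosing S2, S5 covers {2, 3, 4, 5, 6, 7, 8, 9} — 8 elements.
No choice of 2 sets does better; here 1 is left uncovered.

8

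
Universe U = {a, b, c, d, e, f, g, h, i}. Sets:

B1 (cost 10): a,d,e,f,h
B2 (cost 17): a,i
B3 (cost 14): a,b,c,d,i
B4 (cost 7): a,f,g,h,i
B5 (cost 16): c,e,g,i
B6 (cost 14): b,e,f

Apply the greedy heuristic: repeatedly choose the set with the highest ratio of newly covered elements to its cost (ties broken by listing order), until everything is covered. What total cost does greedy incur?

Pick 1: B4 adds 5 new (a, f, g, h, i) at cost 7 (ratio 5/7).
Pick 2: B3 adds 3 new (b, c, d) at cost 14 (ratio 3/14).
Pick 3: B1 adds 1 new (e) at cost 10 (ratio 1/10).
Greedy total cost: 7 + 14 + 10 = 31.

31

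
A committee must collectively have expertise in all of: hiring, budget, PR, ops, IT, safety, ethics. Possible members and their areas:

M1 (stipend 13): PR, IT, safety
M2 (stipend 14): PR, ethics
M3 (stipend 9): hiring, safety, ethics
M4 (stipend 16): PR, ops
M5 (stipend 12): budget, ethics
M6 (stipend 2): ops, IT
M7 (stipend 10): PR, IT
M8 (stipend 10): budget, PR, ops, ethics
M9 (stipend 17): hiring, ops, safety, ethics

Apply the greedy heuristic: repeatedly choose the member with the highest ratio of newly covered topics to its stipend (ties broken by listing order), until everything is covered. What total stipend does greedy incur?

Pick 1: M6 adds 2 new (ops, IT) at stipend 2 (ratio 2/2).
Pick 2: M3 adds 3 new (hiring, safety, ethics) at stipend 9 (ratio 3/9).
Pick 3: M8 adds 2 new (budget, PR) at stipend 10 (ratio 2/10).
Greedy total stipend: 2 + 9 + 10 = 21.

21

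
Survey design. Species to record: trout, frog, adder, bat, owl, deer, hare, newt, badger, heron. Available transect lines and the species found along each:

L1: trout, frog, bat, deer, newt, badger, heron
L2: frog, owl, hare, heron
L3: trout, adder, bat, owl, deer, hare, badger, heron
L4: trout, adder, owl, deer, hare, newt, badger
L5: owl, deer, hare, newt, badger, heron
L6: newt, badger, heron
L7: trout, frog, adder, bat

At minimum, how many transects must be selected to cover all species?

2

L1, L3 together cover {trout, frog, adder, bat, owl, deer, hare, newt, badger, heron} — every species.
No single transect contains all 10 species, so 2 is optimal.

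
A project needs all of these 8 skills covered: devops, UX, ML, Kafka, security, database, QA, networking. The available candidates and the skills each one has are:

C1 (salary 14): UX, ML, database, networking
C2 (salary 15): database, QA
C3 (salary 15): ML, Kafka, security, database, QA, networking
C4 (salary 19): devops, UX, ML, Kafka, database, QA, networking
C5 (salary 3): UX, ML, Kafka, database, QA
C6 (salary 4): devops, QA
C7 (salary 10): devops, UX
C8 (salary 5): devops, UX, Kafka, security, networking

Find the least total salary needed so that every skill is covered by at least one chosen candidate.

C5, C8 cover every skill at salary 3 + 5 = 8.
Any cover uses at least 2 candidates; among all covering selections none totals below 8.

8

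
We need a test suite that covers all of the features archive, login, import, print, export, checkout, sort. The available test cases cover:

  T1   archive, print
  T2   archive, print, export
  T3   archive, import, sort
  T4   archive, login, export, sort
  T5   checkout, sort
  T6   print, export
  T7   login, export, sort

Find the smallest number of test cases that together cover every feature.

T1, T3, T4, T5 together cover {archive, login, import, print, export, checkout, sort} — every feature.
No 3 of the 7 test cases cover everything (all 35 triples fall short), so 4 is minimum.

4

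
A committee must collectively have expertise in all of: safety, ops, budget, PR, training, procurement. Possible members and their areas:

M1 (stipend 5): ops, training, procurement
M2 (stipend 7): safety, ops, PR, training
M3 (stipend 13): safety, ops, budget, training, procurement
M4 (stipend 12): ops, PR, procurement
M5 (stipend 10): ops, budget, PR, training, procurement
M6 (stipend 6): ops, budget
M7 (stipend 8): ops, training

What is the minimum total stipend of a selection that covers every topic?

M2, M5 cover every topic at stipend 7 + 10 = 17.
Any cover uses at least 2 members; among all covering selections none totals below 17.

17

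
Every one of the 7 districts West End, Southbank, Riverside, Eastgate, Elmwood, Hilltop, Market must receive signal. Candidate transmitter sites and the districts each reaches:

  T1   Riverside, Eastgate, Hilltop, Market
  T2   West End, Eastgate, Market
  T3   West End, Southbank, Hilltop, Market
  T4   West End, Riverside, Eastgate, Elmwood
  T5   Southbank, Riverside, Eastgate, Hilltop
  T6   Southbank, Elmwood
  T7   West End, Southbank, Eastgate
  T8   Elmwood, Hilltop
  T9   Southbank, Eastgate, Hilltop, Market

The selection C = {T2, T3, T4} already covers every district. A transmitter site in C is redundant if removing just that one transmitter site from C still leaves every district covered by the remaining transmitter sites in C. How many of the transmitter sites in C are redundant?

Drop T2: the rest still cover every district — redundant.
Drop T3: Southbank, Hilltop uncovered — not redundant.
Drop T4: Riverside, Elmwood uncovered — not redundant.
1 redundant: T2.

1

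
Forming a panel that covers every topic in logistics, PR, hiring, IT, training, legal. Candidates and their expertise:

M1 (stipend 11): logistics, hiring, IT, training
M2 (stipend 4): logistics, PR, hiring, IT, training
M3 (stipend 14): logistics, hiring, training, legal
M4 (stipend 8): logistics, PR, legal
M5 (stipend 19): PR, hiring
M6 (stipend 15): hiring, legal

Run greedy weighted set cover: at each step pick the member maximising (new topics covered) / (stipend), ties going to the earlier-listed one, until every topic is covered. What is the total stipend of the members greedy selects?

12

Pick 1: M2 adds 5 new (logistics, PR, hiring, IT, training) at stipend 4 (ratio 5/4).
Pick 2: M4 adds 1 new (legal) at stipend 8 (ratio 1/8).
Greedy total stipend: 4 + 8 = 12.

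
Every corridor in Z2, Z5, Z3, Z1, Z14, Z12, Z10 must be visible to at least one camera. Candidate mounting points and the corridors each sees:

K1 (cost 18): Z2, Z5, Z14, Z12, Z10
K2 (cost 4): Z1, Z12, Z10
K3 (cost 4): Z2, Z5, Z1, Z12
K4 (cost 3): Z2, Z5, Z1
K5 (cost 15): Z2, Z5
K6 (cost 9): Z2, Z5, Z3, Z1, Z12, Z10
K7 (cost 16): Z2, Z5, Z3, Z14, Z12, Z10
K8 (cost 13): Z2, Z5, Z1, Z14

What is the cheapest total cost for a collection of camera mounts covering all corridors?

K4, K7 cover every corridor at cost 3 + 16 = 19.
Any cover uses at least 2 camera mounts; among all covering selections none totals below 19.
Greedy by coverage-per-cost would pick K3, K2, K7 for 24 — worse than the optimum 19.

19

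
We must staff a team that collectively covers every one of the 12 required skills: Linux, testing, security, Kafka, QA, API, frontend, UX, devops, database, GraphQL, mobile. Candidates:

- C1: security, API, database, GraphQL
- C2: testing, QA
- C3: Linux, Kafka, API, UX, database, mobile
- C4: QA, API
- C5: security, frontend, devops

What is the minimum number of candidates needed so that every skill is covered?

C1, C2, C3, C5 together cover {Linux, testing, security, Kafka, QA, API, frontend, UX, devops, database, GraphQL, mobile} — every skill.
No 3 of the 5 candidates cover everything (all 10 triples fall short), so 4 is minimum.

4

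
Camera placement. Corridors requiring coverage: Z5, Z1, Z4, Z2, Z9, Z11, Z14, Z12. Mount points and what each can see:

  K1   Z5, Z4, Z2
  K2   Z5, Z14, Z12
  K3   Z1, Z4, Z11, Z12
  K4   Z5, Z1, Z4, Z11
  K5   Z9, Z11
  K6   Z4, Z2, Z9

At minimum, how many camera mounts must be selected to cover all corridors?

K2, K3, K6 together cover {Z5, Z1, Z4, Z2, Z9, Z11, Z14, Z12} — every corridor.
No 2 of the 6 camera mounts cover everything (all 15 pairs fall short), so 3 is minimum.

3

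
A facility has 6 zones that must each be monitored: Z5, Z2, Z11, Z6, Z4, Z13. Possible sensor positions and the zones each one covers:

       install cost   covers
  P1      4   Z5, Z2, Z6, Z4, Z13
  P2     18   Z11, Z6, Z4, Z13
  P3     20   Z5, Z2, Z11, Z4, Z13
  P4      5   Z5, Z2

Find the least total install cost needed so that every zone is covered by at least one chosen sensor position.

22

P1, P2 cover every zone at install cost 4 + 18 = 22.
Any cover uses at least 2 sensor positions; among all covering selections none totals below 22.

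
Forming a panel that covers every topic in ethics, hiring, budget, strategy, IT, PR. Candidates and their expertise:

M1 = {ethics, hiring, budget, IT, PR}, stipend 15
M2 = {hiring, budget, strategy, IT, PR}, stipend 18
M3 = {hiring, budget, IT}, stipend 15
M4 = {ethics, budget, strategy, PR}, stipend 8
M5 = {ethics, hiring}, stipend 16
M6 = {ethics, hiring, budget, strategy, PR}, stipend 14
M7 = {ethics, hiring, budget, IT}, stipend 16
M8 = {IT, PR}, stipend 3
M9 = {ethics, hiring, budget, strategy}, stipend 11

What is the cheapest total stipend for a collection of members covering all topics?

M8, M9 cover every topic at stipend 3 + 11 = 14.
Any cover uses at least 2 members; among all covering selections none totals below 14.
Greedy by coverage-per-stipend would pick M8, M4, M9 for 22 — worse than the optimum 14.

14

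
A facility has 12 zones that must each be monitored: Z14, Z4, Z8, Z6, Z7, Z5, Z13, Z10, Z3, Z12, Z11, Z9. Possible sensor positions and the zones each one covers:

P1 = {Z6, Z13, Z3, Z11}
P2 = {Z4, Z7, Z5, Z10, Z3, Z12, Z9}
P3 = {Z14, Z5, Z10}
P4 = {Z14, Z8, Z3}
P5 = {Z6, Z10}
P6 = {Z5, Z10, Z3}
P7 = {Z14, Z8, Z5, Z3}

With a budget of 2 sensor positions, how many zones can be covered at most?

Choosing P1, P2 covers {Z4, Z6, Z7, Z5, Z13, Z10, Z3, Z12, Z11, Z9} — 10 zones.
No choice of 2 sensor positions does better; here Z14, Z8 are left uncovered.

10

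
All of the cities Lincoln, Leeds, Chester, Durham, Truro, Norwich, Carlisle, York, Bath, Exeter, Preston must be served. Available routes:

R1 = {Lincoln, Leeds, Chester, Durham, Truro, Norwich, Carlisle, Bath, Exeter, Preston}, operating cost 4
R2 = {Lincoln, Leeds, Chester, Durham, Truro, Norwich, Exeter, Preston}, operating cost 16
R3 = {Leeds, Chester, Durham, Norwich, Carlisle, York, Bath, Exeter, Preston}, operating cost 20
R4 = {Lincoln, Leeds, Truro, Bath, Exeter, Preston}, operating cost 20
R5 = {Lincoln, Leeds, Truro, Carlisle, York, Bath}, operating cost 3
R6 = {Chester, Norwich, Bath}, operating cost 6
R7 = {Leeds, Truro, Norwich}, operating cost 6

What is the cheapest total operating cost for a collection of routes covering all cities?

7

R1, R5 cover every city at operating cost 4 + 3 = 7.
Any cover uses at least 2 routes; among all covering selections none totals below 7.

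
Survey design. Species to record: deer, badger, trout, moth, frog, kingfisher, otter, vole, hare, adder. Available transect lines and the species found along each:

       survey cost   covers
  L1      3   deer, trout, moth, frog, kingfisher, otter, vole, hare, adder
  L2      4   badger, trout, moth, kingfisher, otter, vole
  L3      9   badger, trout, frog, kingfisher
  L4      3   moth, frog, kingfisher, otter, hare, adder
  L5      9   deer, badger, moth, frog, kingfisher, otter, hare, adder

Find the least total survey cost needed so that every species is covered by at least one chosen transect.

L1, L2 cover every species at survey cost 3 + 4 = 7.
Any cover uses at least 2 transects; among all covering selections none totals below 7.

7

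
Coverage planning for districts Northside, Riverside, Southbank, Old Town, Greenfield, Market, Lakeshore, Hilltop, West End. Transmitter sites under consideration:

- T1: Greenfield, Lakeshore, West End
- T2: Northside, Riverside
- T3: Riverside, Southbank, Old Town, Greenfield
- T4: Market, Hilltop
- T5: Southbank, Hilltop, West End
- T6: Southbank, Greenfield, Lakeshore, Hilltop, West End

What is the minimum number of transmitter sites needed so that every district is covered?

T1, T2, T3, T4 together cover {Northside, Riverside, Southbank, Old Town, Greenfield, Market, Lakeshore, Hilltop, West End} — every district.
No 3 of the 6 transmitter sites cover everything (all 20 triples fall short), so 4 is minimum.

4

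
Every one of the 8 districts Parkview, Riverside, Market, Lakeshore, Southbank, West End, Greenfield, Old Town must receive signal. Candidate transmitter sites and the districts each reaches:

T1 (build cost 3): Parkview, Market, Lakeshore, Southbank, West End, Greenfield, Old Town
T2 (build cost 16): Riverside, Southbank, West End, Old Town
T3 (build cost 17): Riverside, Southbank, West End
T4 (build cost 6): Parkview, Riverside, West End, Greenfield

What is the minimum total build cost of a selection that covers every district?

T1, T4 cover every district at build cost 3 + 6 = 9.
Any cover uses at least 2 transmitter sites; among all covering selections none totals below 9.

9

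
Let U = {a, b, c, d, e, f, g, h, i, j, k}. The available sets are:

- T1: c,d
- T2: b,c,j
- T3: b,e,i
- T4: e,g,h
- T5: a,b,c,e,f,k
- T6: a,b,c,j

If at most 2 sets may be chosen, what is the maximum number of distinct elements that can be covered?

8

Choosing T4, T5 covers {a, b, c, e, f, g, h, k} — 8 elements.
No choice of 2 sets does better; here d, i, j are left uncovered.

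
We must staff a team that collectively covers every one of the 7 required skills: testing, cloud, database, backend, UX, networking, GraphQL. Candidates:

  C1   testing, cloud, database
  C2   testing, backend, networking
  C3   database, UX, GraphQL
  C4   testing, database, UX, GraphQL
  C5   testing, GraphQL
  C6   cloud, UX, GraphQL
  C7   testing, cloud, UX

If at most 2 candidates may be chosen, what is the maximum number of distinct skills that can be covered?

6

Choosing C2, C3 covers {testing, database, backend, UX, networking, GraphQL} — 6 skills.
No choice of 2 candidates does better; here cloud is left uncovered.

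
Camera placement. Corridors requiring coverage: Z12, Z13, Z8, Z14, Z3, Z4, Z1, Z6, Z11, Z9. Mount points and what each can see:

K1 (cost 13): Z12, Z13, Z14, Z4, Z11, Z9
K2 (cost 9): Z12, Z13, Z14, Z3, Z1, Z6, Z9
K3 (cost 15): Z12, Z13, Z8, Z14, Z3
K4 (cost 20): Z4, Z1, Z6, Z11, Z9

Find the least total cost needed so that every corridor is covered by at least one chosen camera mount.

K3, K4 cover every corridor at cost 15 + 20 = 35.
Any cover uses at least 2 camera mounts; among all covering selections none totals below 35.
Greedy by coverage-per-cost would pick K2, K1, K3 for 37 — worse than the optimum 35.

35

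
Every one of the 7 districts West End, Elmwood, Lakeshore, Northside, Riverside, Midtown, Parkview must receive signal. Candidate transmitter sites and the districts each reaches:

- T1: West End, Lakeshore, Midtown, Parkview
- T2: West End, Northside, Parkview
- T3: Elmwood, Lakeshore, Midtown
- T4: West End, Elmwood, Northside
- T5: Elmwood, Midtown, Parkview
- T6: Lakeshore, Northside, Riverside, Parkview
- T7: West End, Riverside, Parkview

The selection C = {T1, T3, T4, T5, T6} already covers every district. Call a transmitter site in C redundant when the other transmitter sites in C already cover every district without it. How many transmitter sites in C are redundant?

Drop T1: the rest still cover every district — redundant.
Drop T3: the rest still cover every district — redundant.
Drop T4: the rest still cover every district — redundant.
Drop T5: the rest still cover every district — redundant.
Drop T6: Riverside uncovered — not redundant.
4 redundant: T1, T3, T4, T5.

4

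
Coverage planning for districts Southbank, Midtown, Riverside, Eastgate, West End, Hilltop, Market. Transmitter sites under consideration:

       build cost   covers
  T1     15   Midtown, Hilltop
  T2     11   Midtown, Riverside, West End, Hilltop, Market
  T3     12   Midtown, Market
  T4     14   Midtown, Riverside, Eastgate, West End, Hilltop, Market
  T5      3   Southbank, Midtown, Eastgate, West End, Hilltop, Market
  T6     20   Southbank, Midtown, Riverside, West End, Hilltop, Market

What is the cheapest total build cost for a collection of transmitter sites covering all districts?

14

T2, T5 cover every district at build cost 11 + 3 = 14.
Any cover uses at least 2 transmitter sites; among all covering selections none totals below 14.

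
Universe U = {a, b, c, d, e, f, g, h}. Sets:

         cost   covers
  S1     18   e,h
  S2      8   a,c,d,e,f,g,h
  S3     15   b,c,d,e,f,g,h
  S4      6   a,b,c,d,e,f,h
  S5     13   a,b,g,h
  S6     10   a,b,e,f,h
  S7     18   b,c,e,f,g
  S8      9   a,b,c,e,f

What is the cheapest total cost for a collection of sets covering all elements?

14

S2, S4 cover every element at cost 8 + 6 = 14.
Any cover uses at least 2 sets; among all covering selections none totals below 14.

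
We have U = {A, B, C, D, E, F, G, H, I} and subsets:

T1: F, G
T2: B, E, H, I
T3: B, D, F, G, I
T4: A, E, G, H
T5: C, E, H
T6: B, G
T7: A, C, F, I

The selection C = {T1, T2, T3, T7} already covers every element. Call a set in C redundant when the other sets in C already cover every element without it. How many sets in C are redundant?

1

Drop T1: the rest still cover every element — redundant.
Drop T2: E, H uncovered — not redundant.
Drop T3: D uncovered — not redundant.
Drop T7: A, C uncovered — not redundant.
1 redundant: T1.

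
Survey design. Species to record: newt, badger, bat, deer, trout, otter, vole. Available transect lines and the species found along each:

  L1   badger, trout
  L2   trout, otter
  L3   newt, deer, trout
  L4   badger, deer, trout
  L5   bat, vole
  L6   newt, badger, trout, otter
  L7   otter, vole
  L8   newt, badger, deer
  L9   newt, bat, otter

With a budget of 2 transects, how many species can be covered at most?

6

Choosing L4, L9 covers {newt, badger, bat, deer, trout, otter} — 6 species.
No choice of 2 transects does better; here vole is left uncovered.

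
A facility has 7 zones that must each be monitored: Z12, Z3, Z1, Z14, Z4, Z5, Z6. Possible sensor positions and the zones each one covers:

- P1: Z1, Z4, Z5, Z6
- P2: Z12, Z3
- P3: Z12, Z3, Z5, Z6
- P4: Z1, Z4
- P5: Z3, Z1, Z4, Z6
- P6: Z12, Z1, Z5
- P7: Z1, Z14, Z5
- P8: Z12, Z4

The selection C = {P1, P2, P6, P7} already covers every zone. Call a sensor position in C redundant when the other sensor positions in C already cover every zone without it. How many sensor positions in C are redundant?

Drop P1: Z4, Z6 uncovered — not redundant.
Drop P2: Z3 uncovered — not redundant.
Drop P6: the rest still cover every zone — redundant.
Drop P7: Z14 uncovered — not redundant.
1 redundant: P6.

1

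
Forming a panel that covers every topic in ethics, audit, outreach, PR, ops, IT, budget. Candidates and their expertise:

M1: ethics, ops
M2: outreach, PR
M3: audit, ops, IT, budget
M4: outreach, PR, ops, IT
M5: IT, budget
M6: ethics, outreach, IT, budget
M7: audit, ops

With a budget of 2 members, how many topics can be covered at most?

Choosing M2, M3 covers {audit, outreach, PR, ops, IT, budget} — 6 topics.
No choice of 2 members does better; here ethics is left uncovered.

6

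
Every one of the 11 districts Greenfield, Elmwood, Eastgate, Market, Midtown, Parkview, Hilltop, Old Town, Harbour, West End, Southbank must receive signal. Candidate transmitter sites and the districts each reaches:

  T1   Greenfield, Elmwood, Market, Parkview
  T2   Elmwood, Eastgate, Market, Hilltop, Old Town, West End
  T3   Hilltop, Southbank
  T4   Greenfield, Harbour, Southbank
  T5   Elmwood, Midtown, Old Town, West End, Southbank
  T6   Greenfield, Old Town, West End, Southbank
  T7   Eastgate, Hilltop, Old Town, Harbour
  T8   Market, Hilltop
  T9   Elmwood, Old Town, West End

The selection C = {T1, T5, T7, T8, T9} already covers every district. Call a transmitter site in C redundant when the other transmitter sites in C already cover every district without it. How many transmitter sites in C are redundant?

Drop T1: Greenfield, Parkview uncovered — not redundant.
Drop T5: Midtown, Southbank uncovered — not redundant.
Drop T7: Eastgate, Harbour uncovered — not redundant.
Drop T8: the rest still cover every district — redundant.
Drop T9: the rest still cover every district — redundant.
2 redundant: T8, T9.

2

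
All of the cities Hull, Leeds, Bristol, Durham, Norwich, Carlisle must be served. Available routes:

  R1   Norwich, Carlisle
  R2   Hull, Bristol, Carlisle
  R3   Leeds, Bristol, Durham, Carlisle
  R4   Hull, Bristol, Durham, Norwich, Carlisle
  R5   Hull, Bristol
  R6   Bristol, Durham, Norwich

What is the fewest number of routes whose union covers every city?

2

R3, R4 together cover {Hull, Leeds, Bristol, Durham, Norwich, Carlisle} — every city.
No single route contains all 6 cities, so 2 is optimal.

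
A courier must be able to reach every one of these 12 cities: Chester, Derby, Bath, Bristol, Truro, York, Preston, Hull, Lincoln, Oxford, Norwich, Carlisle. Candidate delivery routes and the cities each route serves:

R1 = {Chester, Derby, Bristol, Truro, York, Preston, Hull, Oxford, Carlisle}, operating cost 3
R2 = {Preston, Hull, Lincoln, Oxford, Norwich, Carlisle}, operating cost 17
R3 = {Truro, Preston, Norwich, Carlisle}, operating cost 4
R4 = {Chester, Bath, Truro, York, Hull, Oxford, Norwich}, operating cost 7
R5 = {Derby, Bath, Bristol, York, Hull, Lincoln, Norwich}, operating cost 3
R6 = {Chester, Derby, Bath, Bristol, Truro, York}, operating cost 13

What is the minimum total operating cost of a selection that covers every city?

R1, R5 cover every city at operating cost 3 + 3 = 6.
Any cover uses at least 2 routes; among all covering selections none totals below 6.

6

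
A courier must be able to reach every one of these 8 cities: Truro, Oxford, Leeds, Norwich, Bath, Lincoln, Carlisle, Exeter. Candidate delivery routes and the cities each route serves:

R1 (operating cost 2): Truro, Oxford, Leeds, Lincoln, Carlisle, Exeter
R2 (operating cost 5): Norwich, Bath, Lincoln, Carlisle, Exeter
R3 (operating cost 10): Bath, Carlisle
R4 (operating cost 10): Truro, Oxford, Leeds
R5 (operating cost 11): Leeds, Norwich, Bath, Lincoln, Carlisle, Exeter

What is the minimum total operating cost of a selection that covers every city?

R1, R2 cover every city at operating cost 2 + 5 = 7.
Any cover uses at least 2 routes; among all covering selections none totals below 7.

7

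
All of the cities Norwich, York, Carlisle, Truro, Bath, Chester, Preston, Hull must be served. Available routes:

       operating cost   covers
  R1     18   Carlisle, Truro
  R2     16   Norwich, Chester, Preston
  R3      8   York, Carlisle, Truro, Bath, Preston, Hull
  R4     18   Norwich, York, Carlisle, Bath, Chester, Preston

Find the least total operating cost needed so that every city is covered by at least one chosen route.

24

R2, R3 cover every city at operating cost 16 + 8 = 24.
Any cover uses at least 2 routes; among all covering selections none totals below 24.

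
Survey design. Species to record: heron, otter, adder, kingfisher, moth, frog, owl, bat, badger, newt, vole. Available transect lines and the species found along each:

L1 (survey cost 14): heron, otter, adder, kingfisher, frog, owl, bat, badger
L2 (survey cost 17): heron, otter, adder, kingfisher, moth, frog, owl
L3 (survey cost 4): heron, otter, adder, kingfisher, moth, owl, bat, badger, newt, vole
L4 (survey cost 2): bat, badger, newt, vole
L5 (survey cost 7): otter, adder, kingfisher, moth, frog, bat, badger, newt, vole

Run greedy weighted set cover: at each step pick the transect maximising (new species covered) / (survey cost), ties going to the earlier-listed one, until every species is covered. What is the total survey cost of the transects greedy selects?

11

Pick 1: L3 adds 10 new (heron, otter, adder, kingfisher, moth, owl, bat, badger, newt, vole) at survey cost 4 (ratio 10/4).
Pick 2: L5 adds 1 new (frog) at survey cost 7 (ratio 1/7).
Greedy total survey cost: 4 + 7 = 11.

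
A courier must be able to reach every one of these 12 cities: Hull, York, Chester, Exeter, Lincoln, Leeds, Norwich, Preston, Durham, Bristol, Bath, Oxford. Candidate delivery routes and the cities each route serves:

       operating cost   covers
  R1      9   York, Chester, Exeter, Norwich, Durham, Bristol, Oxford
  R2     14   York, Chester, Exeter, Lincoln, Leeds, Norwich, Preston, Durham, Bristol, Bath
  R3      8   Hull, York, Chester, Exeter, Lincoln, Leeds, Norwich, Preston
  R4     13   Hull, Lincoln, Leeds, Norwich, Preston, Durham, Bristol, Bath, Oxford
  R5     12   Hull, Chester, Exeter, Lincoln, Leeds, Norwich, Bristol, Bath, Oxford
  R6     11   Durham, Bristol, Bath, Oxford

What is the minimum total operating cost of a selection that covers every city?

19

R3, R6 cover every city at operating cost 8 + 11 = 19.
Any cover uses at least 2 routes; among all covering selections none totals below 19.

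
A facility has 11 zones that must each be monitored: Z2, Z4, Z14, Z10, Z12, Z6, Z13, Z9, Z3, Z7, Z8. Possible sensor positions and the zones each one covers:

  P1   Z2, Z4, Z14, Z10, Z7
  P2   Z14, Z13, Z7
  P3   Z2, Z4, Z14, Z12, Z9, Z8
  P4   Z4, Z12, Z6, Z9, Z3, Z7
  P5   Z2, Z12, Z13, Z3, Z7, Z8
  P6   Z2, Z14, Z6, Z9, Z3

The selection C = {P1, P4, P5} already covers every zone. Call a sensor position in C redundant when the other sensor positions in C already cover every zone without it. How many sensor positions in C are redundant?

Drop P1: Z14, Z10 uncovered — not redundant.
Drop P4: Z6, Z9 uncovered — not redundant.
Drop P5: Z13, Z8 uncovered — not redundant.
None of the sensor positions in C is redundant.

0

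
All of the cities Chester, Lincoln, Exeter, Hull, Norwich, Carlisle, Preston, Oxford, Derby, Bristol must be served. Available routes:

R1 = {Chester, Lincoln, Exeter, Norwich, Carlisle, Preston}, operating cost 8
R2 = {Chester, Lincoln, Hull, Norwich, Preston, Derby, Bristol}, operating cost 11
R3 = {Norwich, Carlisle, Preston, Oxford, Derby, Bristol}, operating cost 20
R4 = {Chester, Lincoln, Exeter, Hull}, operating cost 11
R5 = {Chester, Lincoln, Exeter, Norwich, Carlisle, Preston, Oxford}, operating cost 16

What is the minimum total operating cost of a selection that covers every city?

27

R2, R5 cover every city at operating cost 11 + 16 = 27.
Any cover uses at least 2 routes; among all covering selections none totals below 27.
Greedy by coverage-per-operating cost would pick R1, R2, R5 for 35 — worse than the optimum 27.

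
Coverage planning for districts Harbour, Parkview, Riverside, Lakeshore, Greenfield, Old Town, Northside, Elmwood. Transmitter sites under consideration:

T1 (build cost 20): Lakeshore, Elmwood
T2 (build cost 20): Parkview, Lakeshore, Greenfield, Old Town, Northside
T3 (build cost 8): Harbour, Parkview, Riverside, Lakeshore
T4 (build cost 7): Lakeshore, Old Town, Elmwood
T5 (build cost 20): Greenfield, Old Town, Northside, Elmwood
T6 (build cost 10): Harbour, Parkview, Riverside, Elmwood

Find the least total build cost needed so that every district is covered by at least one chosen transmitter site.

28

T3, T5 cover every district at build cost 8 + 20 = 28.
Any cover uses at least 2 transmitter sites; among all covering selections none totals below 28.
Greedy by coverage-per-build cost would pick T3, T4, T2 for 35 — worse than the optimum 28.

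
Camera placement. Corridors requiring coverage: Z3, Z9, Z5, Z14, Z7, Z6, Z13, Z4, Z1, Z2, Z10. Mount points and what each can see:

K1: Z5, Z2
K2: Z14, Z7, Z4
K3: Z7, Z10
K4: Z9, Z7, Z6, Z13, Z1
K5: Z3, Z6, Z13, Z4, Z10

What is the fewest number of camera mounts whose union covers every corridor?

K1, K2, K4, K5 together cover {Z3, Z9, Z5, Z14, Z7, Z6, Z13, Z4, Z1, Z2, Z10} — every corridor.
No 3 of the 5 camera mounts cover everything (all 10 triples fall short), so 4 is minimum.

4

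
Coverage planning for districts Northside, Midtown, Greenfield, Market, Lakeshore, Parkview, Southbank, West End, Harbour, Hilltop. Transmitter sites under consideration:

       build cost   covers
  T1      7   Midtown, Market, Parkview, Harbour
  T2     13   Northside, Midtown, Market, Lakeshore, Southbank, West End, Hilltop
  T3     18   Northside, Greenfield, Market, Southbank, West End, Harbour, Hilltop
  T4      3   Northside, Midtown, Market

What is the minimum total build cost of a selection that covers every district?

T1, T2, T3 cover every district at build cost 7 + 13 + 18 = 38.
Any cover uses at least 3 transmitter sites; among all covering selections none totals below 38.
Greedy by coverage-per-build cost would pick T4, T2, T1, T3 for 41 — worse than the optimum 38.

38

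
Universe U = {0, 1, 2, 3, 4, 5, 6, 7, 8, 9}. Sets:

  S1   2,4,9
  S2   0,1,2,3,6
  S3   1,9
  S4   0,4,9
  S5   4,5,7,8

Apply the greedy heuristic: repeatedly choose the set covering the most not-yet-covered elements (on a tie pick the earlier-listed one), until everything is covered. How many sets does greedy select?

3

Pick 1: S2 covers 5 new elements (0, 1, 2, 3, 6).
Pick 2: S5 covers 4 new elements (4, 5, 7, 8).
Pick 3: S1 covers 1 new elements (9).
Greedy uses 3 sets.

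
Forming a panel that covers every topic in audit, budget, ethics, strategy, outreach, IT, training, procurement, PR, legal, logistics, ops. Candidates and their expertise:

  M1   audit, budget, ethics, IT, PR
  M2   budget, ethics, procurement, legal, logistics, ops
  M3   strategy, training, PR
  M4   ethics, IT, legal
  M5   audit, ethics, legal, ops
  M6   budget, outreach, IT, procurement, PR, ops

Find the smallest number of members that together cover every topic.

4

M1, M2, M3, M6 together cover {audit, budget, ethics, strategy, outreach, IT, training, procurement, PR, legal, logistics, ops} — every topic.
No 3 of the 6 members cover everything (all 20 triples fall short), so 4 is minimum.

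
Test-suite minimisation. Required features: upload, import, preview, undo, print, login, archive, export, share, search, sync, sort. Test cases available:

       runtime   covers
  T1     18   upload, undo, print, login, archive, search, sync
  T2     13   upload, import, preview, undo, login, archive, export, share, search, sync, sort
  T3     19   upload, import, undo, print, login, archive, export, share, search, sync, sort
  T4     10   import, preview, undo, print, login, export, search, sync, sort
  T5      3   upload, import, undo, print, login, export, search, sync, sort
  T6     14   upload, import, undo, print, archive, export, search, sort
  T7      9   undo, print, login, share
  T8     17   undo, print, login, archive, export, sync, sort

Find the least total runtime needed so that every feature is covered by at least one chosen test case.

T2, T5 cover every feature at runtime 13 + 3 = 16.
Any cover uses at least 2 test cases; among all covering selections none totals below 16.

16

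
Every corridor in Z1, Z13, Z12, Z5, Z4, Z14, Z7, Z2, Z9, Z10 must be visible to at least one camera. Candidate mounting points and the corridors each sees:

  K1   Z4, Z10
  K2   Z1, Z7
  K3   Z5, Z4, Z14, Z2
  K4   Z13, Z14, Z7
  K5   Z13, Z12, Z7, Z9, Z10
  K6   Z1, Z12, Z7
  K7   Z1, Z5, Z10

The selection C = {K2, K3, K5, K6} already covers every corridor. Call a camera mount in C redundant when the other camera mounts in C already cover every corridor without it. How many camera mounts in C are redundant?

Drop K2: the rest still cover every corridor — redundant.
Drop K3: Z5, Z4, Z14, Z2 uncovered — not redundant.
Drop K5: Z13, Z9, Z10 uncovered — not redundant.
Drop K6: the rest still cover every corridor — redundant.
2 redundant: K2, K6.

2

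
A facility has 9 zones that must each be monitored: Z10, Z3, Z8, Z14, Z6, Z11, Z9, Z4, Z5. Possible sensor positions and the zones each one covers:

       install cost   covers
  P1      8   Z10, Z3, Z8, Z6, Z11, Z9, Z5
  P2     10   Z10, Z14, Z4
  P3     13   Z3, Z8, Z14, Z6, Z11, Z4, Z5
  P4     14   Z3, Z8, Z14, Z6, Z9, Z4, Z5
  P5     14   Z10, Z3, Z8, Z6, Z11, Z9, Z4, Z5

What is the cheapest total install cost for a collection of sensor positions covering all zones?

P1, P2 cover every zone at install cost 8 + 10 = 18.
Any cover uses at least 2 sensor positions; among all covering selections none totals below 18.

18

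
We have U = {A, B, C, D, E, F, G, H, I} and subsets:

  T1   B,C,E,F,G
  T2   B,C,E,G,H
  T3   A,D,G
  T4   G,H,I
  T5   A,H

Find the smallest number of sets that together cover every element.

T1, T3, T4 together cover {A, B, C, D, E, F, G, H, I} — every element.
No 2 of the 5 sets cover everything (all 10 pairs fall short), so 3 is minimum.

3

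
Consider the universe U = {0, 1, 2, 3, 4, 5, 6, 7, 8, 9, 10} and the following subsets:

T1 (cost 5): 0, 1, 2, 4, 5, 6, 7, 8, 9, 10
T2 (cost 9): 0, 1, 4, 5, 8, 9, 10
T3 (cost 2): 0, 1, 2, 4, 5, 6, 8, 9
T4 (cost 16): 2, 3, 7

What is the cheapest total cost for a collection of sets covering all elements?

21

T1, T4 cover every element at cost 5 + 16 = 21.
Any cover uses at least 2 sets; among all covering selections none totals below 21.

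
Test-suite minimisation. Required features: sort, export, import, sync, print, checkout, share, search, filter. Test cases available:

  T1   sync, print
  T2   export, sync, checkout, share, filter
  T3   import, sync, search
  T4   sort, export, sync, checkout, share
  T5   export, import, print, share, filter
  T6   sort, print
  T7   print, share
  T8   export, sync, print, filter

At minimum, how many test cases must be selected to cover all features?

T2, T3, T6 together cover {sort, export, import, sync, print, checkout, share, search, filter} — every feature.
No 2 of the 8 test cases cover everything (all 28 pairs fall short), so 3 is minimum.

3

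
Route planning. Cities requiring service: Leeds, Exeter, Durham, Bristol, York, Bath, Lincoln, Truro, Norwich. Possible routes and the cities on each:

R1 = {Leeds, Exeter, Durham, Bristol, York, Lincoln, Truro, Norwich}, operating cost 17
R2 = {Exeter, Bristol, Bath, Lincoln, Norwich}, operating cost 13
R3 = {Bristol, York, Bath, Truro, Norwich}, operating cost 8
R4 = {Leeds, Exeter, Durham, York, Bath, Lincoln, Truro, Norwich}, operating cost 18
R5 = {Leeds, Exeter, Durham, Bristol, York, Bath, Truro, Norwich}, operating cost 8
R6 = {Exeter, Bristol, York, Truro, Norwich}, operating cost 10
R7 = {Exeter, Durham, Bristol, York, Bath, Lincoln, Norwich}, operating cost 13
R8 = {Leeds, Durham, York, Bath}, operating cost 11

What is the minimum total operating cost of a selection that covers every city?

21

R2, R5 cover every city at operating cost 13 + 8 = 21.
Any cover uses at least 2 routes; among all covering selections none totals below 21.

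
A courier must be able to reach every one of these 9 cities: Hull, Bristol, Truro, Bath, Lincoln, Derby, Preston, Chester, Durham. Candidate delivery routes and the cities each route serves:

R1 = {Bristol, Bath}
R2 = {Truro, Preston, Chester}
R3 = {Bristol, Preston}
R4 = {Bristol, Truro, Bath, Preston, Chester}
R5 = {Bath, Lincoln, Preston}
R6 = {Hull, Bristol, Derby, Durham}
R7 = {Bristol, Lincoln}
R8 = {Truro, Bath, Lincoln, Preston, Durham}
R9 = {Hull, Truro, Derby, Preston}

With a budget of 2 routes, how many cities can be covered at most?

8

Choosing R4, R6 covers {Hull, Bristol, Truro, Bath, Derby, Preston, Chester, Durham} — 8 cities.
No choice of 2 routes does better; here Lincoln is left uncovered.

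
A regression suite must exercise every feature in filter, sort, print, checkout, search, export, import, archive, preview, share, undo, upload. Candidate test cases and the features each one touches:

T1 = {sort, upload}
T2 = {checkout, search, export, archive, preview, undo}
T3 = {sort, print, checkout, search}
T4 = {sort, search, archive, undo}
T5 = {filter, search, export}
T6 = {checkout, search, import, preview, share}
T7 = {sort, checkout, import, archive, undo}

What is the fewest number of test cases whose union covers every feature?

T1, T2, T3, T5, T6 together cover {filter, sort, print, checkout, search, export, import, archive, preview, share, undo, upload} — every feature.
No 4 of the 7 test cases cover everything (all 35 size-4 selections fall short), so 5 is minimum.

5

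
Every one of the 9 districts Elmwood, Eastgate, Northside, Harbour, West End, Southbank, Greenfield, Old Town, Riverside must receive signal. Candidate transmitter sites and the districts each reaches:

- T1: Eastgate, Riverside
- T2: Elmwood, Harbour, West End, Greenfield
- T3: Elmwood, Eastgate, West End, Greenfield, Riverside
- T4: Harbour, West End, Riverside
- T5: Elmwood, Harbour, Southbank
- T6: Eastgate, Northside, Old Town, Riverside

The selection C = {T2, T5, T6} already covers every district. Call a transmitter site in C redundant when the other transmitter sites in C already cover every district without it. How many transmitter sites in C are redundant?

Drop T2: West End, Greenfield uncovered — not redundant.
Drop T5: Southbank uncovered — not redundant.
Drop T6: Eastgate, Northside, Old Town, Riverside uncovered — not redundant.
None of the transmitter sites in C is redundant.

0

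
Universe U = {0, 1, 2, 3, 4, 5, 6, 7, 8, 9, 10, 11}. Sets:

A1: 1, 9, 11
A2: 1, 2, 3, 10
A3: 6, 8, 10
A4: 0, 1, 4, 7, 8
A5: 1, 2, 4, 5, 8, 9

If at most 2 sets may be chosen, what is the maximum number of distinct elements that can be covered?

8

Choosing A2, A4 covers {0, 1, 2, 3, 4, 7, 8, 10} — 8 elements.
No choice of 2 sets does better; here 5, 6, 9, 11 are left uncovered.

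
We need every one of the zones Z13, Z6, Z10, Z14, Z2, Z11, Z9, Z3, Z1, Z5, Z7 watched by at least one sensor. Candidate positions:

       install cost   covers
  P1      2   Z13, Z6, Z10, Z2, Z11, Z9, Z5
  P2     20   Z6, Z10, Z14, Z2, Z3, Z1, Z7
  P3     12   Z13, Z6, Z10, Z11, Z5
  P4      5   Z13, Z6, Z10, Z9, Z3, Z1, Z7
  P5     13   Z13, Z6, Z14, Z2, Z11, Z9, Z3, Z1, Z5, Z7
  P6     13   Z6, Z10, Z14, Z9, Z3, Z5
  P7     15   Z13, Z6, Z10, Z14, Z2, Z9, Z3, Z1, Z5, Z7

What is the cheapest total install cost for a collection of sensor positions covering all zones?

15

P1, P5 cover every zone at install cost 2 + 13 = 15.
Any cover uses at least 2 sensor positions; among all covering selections none totals below 15.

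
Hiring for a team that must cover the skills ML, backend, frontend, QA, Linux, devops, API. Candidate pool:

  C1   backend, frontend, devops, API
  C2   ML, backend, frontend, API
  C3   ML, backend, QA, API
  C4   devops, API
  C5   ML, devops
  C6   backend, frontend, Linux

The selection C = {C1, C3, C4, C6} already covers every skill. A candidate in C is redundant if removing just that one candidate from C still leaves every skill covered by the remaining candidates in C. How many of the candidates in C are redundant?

2

Drop C1: the rest still cover every skill — redundant.
Drop C3: ML, QA uncovered — not redundant.
Drop C4: the rest still cover every skill — redundant.
Drop C6: Linux uncovered — not redundant.
2 redundant: C1, C4.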